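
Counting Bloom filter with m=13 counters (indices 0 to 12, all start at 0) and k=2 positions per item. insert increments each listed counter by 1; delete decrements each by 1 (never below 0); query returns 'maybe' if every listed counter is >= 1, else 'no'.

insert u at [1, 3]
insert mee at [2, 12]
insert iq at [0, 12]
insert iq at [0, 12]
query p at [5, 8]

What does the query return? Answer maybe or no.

Step 1: insert u at [1, 3] -> counters=[0,1,0,1,0,0,0,0,0,0,0,0,0]
Step 2: insert mee at [2, 12] -> counters=[0,1,1,1,0,0,0,0,0,0,0,0,1]
Step 3: insert iq at [0, 12] -> counters=[1,1,1,1,0,0,0,0,0,0,0,0,2]
Step 4: insert iq at [0, 12] -> counters=[2,1,1,1,0,0,0,0,0,0,0,0,3]
Query p: check counters[5]=0 counters[8]=0 -> no

Answer: no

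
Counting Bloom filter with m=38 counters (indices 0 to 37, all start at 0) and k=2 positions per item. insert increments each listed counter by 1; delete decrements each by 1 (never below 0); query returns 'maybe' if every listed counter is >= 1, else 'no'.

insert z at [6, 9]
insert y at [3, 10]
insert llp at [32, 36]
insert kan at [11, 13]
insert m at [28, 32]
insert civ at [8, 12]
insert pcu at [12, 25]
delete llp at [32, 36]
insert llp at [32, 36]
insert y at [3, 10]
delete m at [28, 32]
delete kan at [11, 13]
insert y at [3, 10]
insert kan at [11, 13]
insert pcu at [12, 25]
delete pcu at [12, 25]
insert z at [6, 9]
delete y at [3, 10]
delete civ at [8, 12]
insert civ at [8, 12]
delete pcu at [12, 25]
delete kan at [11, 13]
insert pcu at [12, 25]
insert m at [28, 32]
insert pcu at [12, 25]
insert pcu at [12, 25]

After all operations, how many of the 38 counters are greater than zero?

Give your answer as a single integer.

Answer: 10

Derivation:
Step 1: insert z at [6, 9] -> counters=[0,0,0,0,0,0,1,0,0,1,0,0,0,0,0,0,0,0,0,0,0,0,0,0,0,0,0,0,0,0,0,0,0,0,0,0,0,0]
Step 2: insert y at [3, 10] -> counters=[0,0,0,1,0,0,1,0,0,1,1,0,0,0,0,0,0,0,0,0,0,0,0,0,0,0,0,0,0,0,0,0,0,0,0,0,0,0]
Step 3: insert llp at [32, 36] -> counters=[0,0,0,1,0,0,1,0,0,1,1,0,0,0,0,0,0,0,0,0,0,0,0,0,0,0,0,0,0,0,0,0,1,0,0,0,1,0]
Step 4: insert kan at [11, 13] -> counters=[0,0,0,1,0,0,1,0,0,1,1,1,0,1,0,0,0,0,0,0,0,0,0,0,0,0,0,0,0,0,0,0,1,0,0,0,1,0]
Step 5: insert m at [28, 32] -> counters=[0,0,0,1,0,0,1,0,0,1,1,1,0,1,0,0,0,0,0,0,0,0,0,0,0,0,0,0,1,0,0,0,2,0,0,0,1,0]
Step 6: insert civ at [8, 12] -> counters=[0,0,0,1,0,0,1,0,1,1,1,1,1,1,0,0,0,0,0,0,0,0,0,0,0,0,0,0,1,0,0,0,2,0,0,0,1,0]
Step 7: insert pcu at [12, 25] -> counters=[0,0,0,1,0,0,1,0,1,1,1,1,2,1,0,0,0,0,0,0,0,0,0,0,0,1,0,0,1,0,0,0,2,0,0,0,1,0]
Step 8: delete llp at [32, 36] -> counters=[0,0,0,1,0,0,1,0,1,1,1,1,2,1,0,0,0,0,0,0,0,0,0,0,0,1,0,0,1,0,0,0,1,0,0,0,0,0]
Step 9: insert llp at [32, 36] -> counters=[0,0,0,1,0,0,1,0,1,1,1,1,2,1,0,0,0,0,0,0,0,0,0,0,0,1,0,0,1,0,0,0,2,0,0,0,1,0]
Step 10: insert y at [3, 10] -> counters=[0,0,0,2,0,0,1,0,1,1,2,1,2,1,0,0,0,0,0,0,0,0,0,0,0,1,0,0,1,0,0,0,2,0,0,0,1,0]
Step 11: delete m at [28, 32] -> counters=[0,0,0,2,0,0,1,0,1,1,2,1,2,1,0,0,0,0,0,0,0,0,0,0,0,1,0,0,0,0,0,0,1,0,0,0,1,0]
Step 12: delete kan at [11, 13] -> counters=[0,0,0,2,0,0,1,0,1,1,2,0,2,0,0,0,0,0,0,0,0,0,0,0,0,1,0,0,0,0,0,0,1,0,0,0,1,0]
Step 13: insert y at [3, 10] -> counters=[0,0,0,3,0,0,1,0,1,1,3,0,2,0,0,0,0,0,0,0,0,0,0,0,0,1,0,0,0,0,0,0,1,0,0,0,1,0]
Step 14: insert kan at [11, 13] -> counters=[0,0,0,3,0,0,1,0,1,1,3,1,2,1,0,0,0,0,0,0,0,0,0,0,0,1,0,0,0,0,0,0,1,0,0,0,1,0]
Step 15: insert pcu at [12, 25] -> counters=[0,0,0,3,0,0,1,0,1,1,3,1,3,1,0,0,0,0,0,0,0,0,0,0,0,2,0,0,0,0,0,0,1,0,0,0,1,0]
Step 16: delete pcu at [12, 25] -> counters=[0,0,0,3,0,0,1,0,1,1,3,1,2,1,0,0,0,0,0,0,0,0,0,0,0,1,0,0,0,0,0,0,1,0,0,0,1,0]
Step 17: insert z at [6, 9] -> counters=[0,0,0,3,0,0,2,0,1,2,3,1,2,1,0,0,0,0,0,0,0,0,0,0,0,1,0,0,0,0,0,0,1,0,0,0,1,0]
Step 18: delete y at [3, 10] -> counters=[0,0,0,2,0,0,2,0,1,2,2,1,2,1,0,0,0,0,0,0,0,0,0,0,0,1,0,0,0,0,0,0,1,0,0,0,1,0]
Step 19: delete civ at [8, 12] -> counters=[0,0,0,2,0,0,2,0,0,2,2,1,1,1,0,0,0,0,0,0,0,0,0,0,0,1,0,0,0,0,0,0,1,0,0,0,1,0]
Step 20: insert civ at [8, 12] -> counters=[0,0,0,2,0,0,2,0,1,2,2,1,2,1,0,0,0,0,0,0,0,0,0,0,0,1,0,0,0,0,0,0,1,0,0,0,1,0]
Step 21: delete pcu at [12, 25] -> counters=[0,0,0,2,0,0,2,0,1,2,2,1,1,1,0,0,0,0,0,0,0,0,0,0,0,0,0,0,0,0,0,0,1,0,0,0,1,0]
Step 22: delete kan at [11, 13] -> counters=[0,0,0,2,0,0,2,0,1,2,2,0,1,0,0,0,0,0,0,0,0,0,0,0,0,0,0,0,0,0,0,0,1,0,0,0,1,0]
Step 23: insert pcu at [12, 25] -> counters=[0,0,0,2,0,0,2,0,1,2,2,0,2,0,0,0,0,0,0,0,0,0,0,0,0,1,0,0,0,0,0,0,1,0,0,0,1,0]
Step 24: insert m at [28, 32] -> counters=[0,0,0,2,0,0,2,0,1,2,2,0,2,0,0,0,0,0,0,0,0,0,0,0,0,1,0,0,1,0,0,0,2,0,0,0,1,0]
Step 25: insert pcu at [12, 25] -> counters=[0,0,0,2,0,0,2,0,1,2,2,0,3,0,0,0,0,0,0,0,0,0,0,0,0,2,0,0,1,0,0,0,2,0,0,0,1,0]
Step 26: insert pcu at [12, 25] -> counters=[0,0,0,2,0,0,2,0,1,2,2,0,4,0,0,0,0,0,0,0,0,0,0,0,0,3,0,0,1,0,0,0,2,0,0,0,1,0]
Final counters=[0,0,0,2,0,0,2,0,1,2,2,0,4,0,0,0,0,0,0,0,0,0,0,0,0,3,0,0,1,0,0,0,2,0,0,0,1,0] -> 10 nonzero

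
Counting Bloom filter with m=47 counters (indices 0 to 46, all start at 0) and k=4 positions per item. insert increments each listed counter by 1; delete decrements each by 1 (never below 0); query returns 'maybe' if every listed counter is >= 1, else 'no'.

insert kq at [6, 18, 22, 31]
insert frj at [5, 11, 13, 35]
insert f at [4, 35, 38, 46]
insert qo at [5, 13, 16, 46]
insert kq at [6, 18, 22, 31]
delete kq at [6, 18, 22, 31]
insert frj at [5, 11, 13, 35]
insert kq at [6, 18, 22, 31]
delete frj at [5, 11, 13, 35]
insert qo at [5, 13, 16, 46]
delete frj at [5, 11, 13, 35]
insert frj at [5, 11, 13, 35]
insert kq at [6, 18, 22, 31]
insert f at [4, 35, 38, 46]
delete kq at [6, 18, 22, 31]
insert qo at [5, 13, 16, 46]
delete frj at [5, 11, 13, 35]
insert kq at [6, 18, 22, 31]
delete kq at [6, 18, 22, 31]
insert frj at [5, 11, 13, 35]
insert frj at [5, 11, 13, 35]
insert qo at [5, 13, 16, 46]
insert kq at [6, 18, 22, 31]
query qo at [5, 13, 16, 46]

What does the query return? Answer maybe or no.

Step 1: insert kq at [6, 18, 22, 31] -> counters=[0,0,0,0,0,0,1,0,0,0,0,0,0,0,0,0,0,0,1,0,0,0,1,0,0,0,0,0,0,0,0,1,0,0,0,0,0,0,0,0,0,0,0,0,0,0,0]
Step 2: insert frj at [5, 11, 13, 35] -> counters=[0,0,0,0,0,1,1,0,0,0,0,1,0,1,0,0,0,0,1,0,0,0,1,0,0,0,0,0,0,0,0,1,0,0,0,1,0,0,0,0,0,0,0,0,0,0,0]
Step 3: insert f at [4, 35, 38, 46] -> counters=[0,0,0,0,1,1,1,0,0,0,0,1,0,1,0,0,0,0,1,0,0,0,1,0,0,0,0,0,0,0,0,1,0,0,0,2,0,0,1,0,0,0,0,0,0,0,1]
Step 4: insert qo at [5, 13, 16, 46] -> counters=[0,0,0,0,1,2,1,0,0,0,0,1,0,2,0,0,1,0,1,0,0,0,1,0,0,0,0,0,0,0,0,1,0,0,0,2,0,0,1,0,0,0,0,0,0,0,2]
Step 5: insert kq at [6, 18, 22, 31] -> counters=[0,0,0,0,1,2,2,0,0,0,0,1,0,2,0,0,1,0,2,0,0,0,2,0,0,0,0,0,0,0,0,2,0,0,0,2,0,0,1,0,0,0,0,0,0,0,2]
Step 6: delete kq at [6, 18, 22, 31] -> counters=[0,0,0,0,1,2,1,0,0,0,0,1,0,2,0,0,1,0,1,0,0,0,1,0,0,0,0,0,0,0,0,1,0,0,0,2,0,0,1,0,0,0,0,0,0,0,2]
Step 7: insert frj at [5, 11, 13, 35] -> counters=[0,0,0,0,1,3,1,0,0,0,0,2,0,3,0,0,1,0,1,0,0,0,1,0,0,0,0,0,0,0,0,1,0,0,0,3,0,0,1,0,0,0,0,0,0,0,2]
Step 8: insert kq at [6, 18, 22, 31] -> counters=[0,0,0,0,1,3,2,0,0,0,0,2,0,3,0,0,1,0,2,0,0,0,2,0,0,0,0,0,0,0,0,2,0,0,0,3,0,0,1,0,0,0,0,0,0,0,2]
Step 9: delete frj at [5, 11, 13, 35] -> counters=[0,0,0,0,1,2,2,0,0,0,0,1,0,2,0,0,1,0,2,0,0,0,2,0,0,0,0,0,0,0,0,2,0,0,0,2,0,0,1,0,0,0,0,0,0,0,2]
Step 10: insert qo at [5, 13, 16, 46] -> counters=[0,0,0,0,1,3,2,0,0,0,0,1,0,3,0,0,2,0,2,0,0,0,2,0,0,0,0,0,0,0,0,2,0,0,0,2,0,0,1,0,0,0,0,0,0,0,3]
Step 11: delete frj at [5, 11, 13, 35] -> counters=[0,0,0,0,1,2,2,0,0,0,0,0,0,2,0,0,2,0,2,0,0,0,2,0,0,0,0,0,0,0,0,2,0,0,0,1,0,0,1,0,0,0,0,0,0,0,3]
Step 12: insert frj at [5, 11, 13, 35] -> counters=[0,0,0,0,1,3,2,0,0,0,0,1,0,3,0,0,2,0,2,0,0,0,2,0,0,0,0,0,0,0,0,2,0,0,0,2,0,0,1,0,0,0,0,0,0,0,3]
Step 13: insert kq at [6, 18, 22, 31] -> counters=[0,0,0,0,1,3,3,0,0,0,0,1,0,3,0,0,2,0,3,0,0,0,3,0,0,0,0,0,0,0,0,3,0,0,0,2,0,0,1,0,0,0,0,0,0,0,3]
Step 14: insert f at [4, 35, 38, 46] -> counters=[0,0,0,0,2,3,3,0,0,0,0,1,0,3,0,0,2,0,3,0,0,0,3,0,0,0,0,0,0,0,0,3,0,0,0,3,0,0,2,0,0,0,0,0,0,0,4]
Step 15: delete kq at [6, 18, 22, 31] -> counters=[0,0,0,0,2,3,2,0,0,0,0,1,0,3,0,0,2,0,2,0,0,0,2,0,0,0,0,0,0,0,0,2,0,0,0,3,0,0,2,0,0,0,0,0,0,0,4]
Step 16: insert qo at [5, 13, 16, 46] -> counters=[0,0,0,0,2,4,2,0,0,0,0,1,0,4,0,0,3,0,2,0,0,0,2,0,0,0,0,0,0,0,0,2,0,0,0,3,0,0,2,0,0,0,0,0,0,0,5]
Step 17: delete frj at [5, 11, 13, 35] -> counters=[0,0,0,0,2,3,2,0,0,0,0,0,0,3,0,0,3,0,2,0,0,0,2,0,0,0,0,0,0,0,0,2,0,0,0,2,0,0,2,0,0,0,0,0,0,0,5]
Step 18: insert kq at [6, 18, 22, 31] -> counters=[0,0,0,0,2,3,3,0,0,0,0,0,0,3,0,0,3,0,3,0,0,0,3,0,0,0,0,0,0,0,0,3,0,0,0,2,0,0,2,0,0,0,0,0,0,0,5]
Step 19: delete kq at [6, 18, 22, 31] -> counters=[0,0,0,0,2,3,2,0,0,0,0,0,0,3,0,0,3,0,2,0,0,0,2,0,0,0,0,0,0,0,0,2,0,0,0,2,0,0,2,0,0,0,0,0,0,0,5]
Step 20: insert frj at [5, 11, 13, 35] -> counters=[0,0,0,0,2,4,2,0,0,0,0,1,0,4,0,0,3,0,2,0,0,0,2,0,0,0,0,0,0,0,0,2,0,0,0,3,0,0,2,0,0,0,0,0,0,0,5]
Step 21: insert frj at [5, 11, 13, 35] -> counters=[0,0,0,0,2,5,2,0,0,0,0,2,0,5,0,0,3,0,2,0,0,0,2,0,0,0,0,0,0,0,0,2,0,0,0,4,0,0,2,0,0,0,0,0,0,0,5]
Step 22: insert qo at [5, 13, 16, 46] -> counters=[0,0,0,0,2,6,2,0,0,0,0,2,0,6,0,0,4,0,2,0,0,0,2,0,0,0,0,0,0,0,0,2,0,0,0,4,0,0,2,0,0,0,0,0,0,0,6]
Step 23: insert kq at [6, 18, 22, 31] -> counters=[0,0,0,0,2,6,3,0,0,0,0,2,0,6,0,0,4,0,3,0,0,0,3,0,0,0,0,0,0,0,0,3,0,0,0,4,0,0,2,0,0,0,0,0,0,0,6]
Query qo: check counters[5]=6 counters[13]=6 counters[16]=4 counters[46]=6 -> maybe

Answer: maybe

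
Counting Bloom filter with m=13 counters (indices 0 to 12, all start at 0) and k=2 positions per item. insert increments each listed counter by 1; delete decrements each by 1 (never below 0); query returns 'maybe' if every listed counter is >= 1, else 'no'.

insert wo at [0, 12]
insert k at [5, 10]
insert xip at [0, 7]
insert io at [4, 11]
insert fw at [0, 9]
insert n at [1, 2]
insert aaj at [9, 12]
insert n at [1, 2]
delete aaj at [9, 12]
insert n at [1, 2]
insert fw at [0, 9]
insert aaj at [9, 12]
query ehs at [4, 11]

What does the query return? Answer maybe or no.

Answer: maybe

Derivation:
Step 1: insert wo at [0, 12] -> counters=[1,0,0,0,0,0,0,0,0,0,0,0,1]
Step 2: insert k at [5, 10] -> counters=[1,0,0,0,0,1,0,0,0,0,1,0,1]
Step 3: insert xip at [0, 7] -> counters=[2,0,0,0,0,1,0,1,0,0,1,0,1]
Step 4: insert io at [4, 11] -> counters=[2,0,0,0,1,1,0,1,0,0,1,1,1]
Step 5: insert fw at [0, 9] -> counters=[3,0,0,0,1,1,0,1,0,1,1,1,1]
Step 6: insert n at [1, 2] -> counters=[3,1,1,0,1,1,0,1,0,1,1,1,1]
Step 7: insert aaj at [9, 12] -> counters=[3,1,1,0,1,1,0,1,0,2,1,1,2]
Step 8: insert n at [1, 2] -> counters=[3,2,2,0,1,1,0,1,0,2,1,1,2]
Step 9: delete aaj at [9, 12] -> counters=[3,2,2,0,1,1,0,1,0,1,1,1,1]
Step 10: insert n at [1, 2] -> counters=[3,3,3,0,1,1,0,1,0,1,1,1,1]
Step 11: insert fw at [0, 9] -> counters=[4,3,3,0,1,1,0,1,0,2,1,1,1]
Step 12: insert aaj at [9, 12] -> counters=[4,3,3,0,1,1,0,1,0,3,1,1,2]
Query ehs: check counters[4]=1 counters[11]=1 -> maybe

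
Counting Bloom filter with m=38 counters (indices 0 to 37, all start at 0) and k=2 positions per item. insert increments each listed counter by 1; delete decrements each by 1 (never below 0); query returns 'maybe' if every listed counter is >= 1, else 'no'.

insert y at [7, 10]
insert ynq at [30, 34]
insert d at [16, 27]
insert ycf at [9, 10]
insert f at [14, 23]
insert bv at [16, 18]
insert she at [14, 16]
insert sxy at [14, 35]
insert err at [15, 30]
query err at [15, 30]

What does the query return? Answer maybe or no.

Step 1: insert y at [7, 10] -> counters=[0,0,0,0,0,0,0,1,0,0,1,0,0,0,0,0,0,0,0,0,0,0,0,0,0,0,0,0,0,0,0,0,0,0,0,0,0,0]
Step 2: insert ynq at [30, 34] -> counters=[0,0,0,0,0,0,0,1,0,0,1,0,0,0,0,0,0,0,0,0,0,0,0,0,0,0,0,0,0,0,1,0,0,0,1,0,0,0]
Step 3: insert d at [16, 27] -> counters=[0,0,0,0,0,0,0,1,0,0,1,0,0,0,0,0,1,0,0,0,0,0,0,0,0,0,0,1,0,0,1,0,0,0,1,0,0,0]
Step 4: insert ycf at [9, 10] -> counters=[0,0,0,0,0,0,0,1,0,1,2,0,0,0,0,0,1,0,0,0,0,0,0,0,0,0,0,1,0,0,1,0,0,0,1,0,0,0]
Step 5: insert f at [14, 23] -> counters=[0,0,0,0,0,0,0,1,0,1,2,0,0,0,1,0,1,0,0,0,0,0,0,1,0,0,0,1,0,0,1,0,0,0,1,0,0,0]
Step 6: insert bv at [16, 18] -> counters=[0,0,0,0,0,0,0,1,0,1,2,0,0,0,1,0,2,0,1,0,0,0,0,1,0,0,0,1,0,0,1,0,0,0,1,0,0,0]
Step 7: insert she at [14, 16] -> counters=[0,0,0,0,0,0,0,1,0,1,2,0,0,0,2,0,3,0,1,0,0,0,0,1,0,0,0,1,0,0,1,0,0,0,1,0,0,0]
Step 8: insert sxy at [14, 35] -> counters=[0,0,0,0,0,0,0,1,0,1,2,0,0,0,3,0,3,0,1,0,0,0,0,1,0,0,0,1,0,0,1,0,0,0,1,1,0,0]
Step 9: insert err at [15, 30] -> counters=[0,0,0,0,0,0,0,1,0,1,2,0,0,0,3,1,3,0,1,0,0,0,0,1,0,0,0,1,0,0,2,0,0,0,1,1,0,0]
Query err: check counters[15]=1 counters[30]=2 -> maybe

Answer: maybe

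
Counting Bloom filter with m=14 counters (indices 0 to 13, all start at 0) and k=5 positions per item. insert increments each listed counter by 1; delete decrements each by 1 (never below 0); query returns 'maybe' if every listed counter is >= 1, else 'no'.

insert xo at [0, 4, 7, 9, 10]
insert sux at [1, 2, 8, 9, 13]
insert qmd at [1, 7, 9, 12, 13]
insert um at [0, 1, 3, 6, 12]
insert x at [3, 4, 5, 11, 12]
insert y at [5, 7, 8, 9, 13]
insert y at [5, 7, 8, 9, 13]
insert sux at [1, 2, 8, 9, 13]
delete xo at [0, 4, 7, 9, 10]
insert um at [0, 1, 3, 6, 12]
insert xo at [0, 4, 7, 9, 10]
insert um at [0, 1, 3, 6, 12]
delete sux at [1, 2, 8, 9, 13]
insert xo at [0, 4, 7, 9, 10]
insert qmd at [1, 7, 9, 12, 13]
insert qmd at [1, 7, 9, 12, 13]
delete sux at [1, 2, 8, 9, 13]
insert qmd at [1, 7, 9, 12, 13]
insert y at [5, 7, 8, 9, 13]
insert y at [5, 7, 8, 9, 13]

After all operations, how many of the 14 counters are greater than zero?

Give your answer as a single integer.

Answer: 13

Derivation:
Step 1: insert xo at [0, 4, 7, 9, 10] -> counters=[1,0,0,0,1,0,0,1,0,1,1,0,0,0]
Step 2: insert sux at [1, 2, 8, 9, 13] -> counters=[1,1,1,0,1,0,0,1,1,2,1,0,0,1]
Step 3: insert qmd at [1, 7, 9, 12, 13] -> counters=[1,2,1,0,1,0,0,2,1,3,1,0,1,2]
Step 4: insert um at [0, 1, 3, 6, 12] -> counters=[2,3,1,1,1,0,1,2,1,3,1,0,2,2]
Step 5: insert x at [3, 4, 5, 11, 12] -> counters=[2,3,1,2,2,1,1,2,1,3,1,1,3,2]
Step 6: insert y at [5, 7, 8, 9, 13] -> counters=[2,3,1,2,2,2,1,3,2,4,1,1,3,3]
Step 7: insert y at [5, 7, 8, 9, 13] -> counters=[2,3,1,2,2,3,1,4,3,5,1,1,3,4]
Step 8: insert sux at [1, 2, 8, 9, 13] -> counters=[2,4,2,2,2,3,1,4,4,6,1,1,3,5]
Step 9: delete xo at [0, 4, 7, 9, 10] -> counters=[1,4,2,2,1,3,1,3,4,5,0,1,3,5]
Step 10: insert um at [0, 1, 3, 6, 12] -> counters=[2,5,2,3,1,3,2,3,4,5,0,1,4,5]
Step 11: insert xo at [0, 4, 7, 9, 10] -> counters=[3,5,2,3,2,3,2,4,4,6,1,1,4,5]
Step 12: insert um at [0, 1, 3, 6, 12] -> counters=[4,6,2,4,2,3,3,4,4,6,1,1,5,5]
Step 13: delete sux at [1, 2, 8, 9, 13] -> counters=[4,5,1,4,2,3,3,4,3,5,1,1,5,4]
Step 14: insert xo at [0, 4, 7, 9, 10] -> counters=[5,5,1,4,3,3,3,5,3,6,2,1,5,4]
Step 15: insert qmd at [1, 7, 9, 12, 13] -> counters=[5,6,1,4,3,3,3,6,3,7,2,1,6,5]
Step 16: insert qmd at [1, 7, 9, 12, 13] -> counters=[5,7,1,4,3,3,3,7,3,8,2,1,7,6]
Step 17: delete sux at [1, 2, 8, 9, 13] -> counters=[5,6,0,4,3,3,3,7,2,7,2,1,7,5]
Step 18: insert qmd at [1, 7, 9, 12, 13] -> counters=[5,7,0,4,3,3,3,8,2,8,2,1,8,6]
Step 19: insert y at [5, 7, 8, 9, 13] -> counters=[5,7,0,4,3,4,3,9,3,9,2,1,8,7]
Step 20: insert y at [5, 7, 8, 9, 13] -> counters=[5,7,0,4,3,5,3,10,4,10,2,1,8,8]
Final counters=[5,7,0,4,3,5,3,10,4,10,2,1,8,8] -> 13 nonzero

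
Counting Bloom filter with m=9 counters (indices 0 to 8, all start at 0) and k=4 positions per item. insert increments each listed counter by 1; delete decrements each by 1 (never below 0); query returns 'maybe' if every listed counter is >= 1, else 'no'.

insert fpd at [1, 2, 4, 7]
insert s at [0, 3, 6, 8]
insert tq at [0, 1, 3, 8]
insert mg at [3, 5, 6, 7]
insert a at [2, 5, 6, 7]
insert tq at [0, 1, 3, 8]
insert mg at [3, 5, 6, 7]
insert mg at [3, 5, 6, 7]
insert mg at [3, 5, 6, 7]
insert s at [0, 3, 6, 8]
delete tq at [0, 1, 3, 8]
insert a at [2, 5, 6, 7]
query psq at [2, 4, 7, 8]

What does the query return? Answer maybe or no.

Answer: maybe

Derivation:
Step 1: insert fpd at [1, 2, 4, 7] -> counters=[0,1,1,0,1,0,0,1,0]
Step 2: insert s at [0, 3, 6, 8] -> counters=[1,1,1,1,1,0,1,1,1]
Step 3: insert tq at [0, 1, 3, 8] -> counters=[2,2,1,2,1,0,1,1,2]
Step 4: insert mg at [3, 5, 6, 7] -> counters=[2,2,1,3,1,1,2,2,2]
Step 5: insert a at [2, 5, 6, 7] -> counters=[2,2,2,3,1,2,3,3,2]
Step 6: insert tq at [0, 1, 3, 8] -> counters=[3,3,2,4,1,2,3,3,3]
Step 7: insert mg at [3, 5, 6, 7] -> counters=[3,3,2,5,1,3,4,4,3]
Step 8: insert mg at [3, 5, 6, 7] -> counters=[3,3,2,6,1,4,5,5,3]
Step 9: insert mg at [3, 5, 6, 7] -> counters=[3,3,2,7,1,5,6,6,3]
Step 10: insert s at [0, 3, 6, 8] -> counters=[4,3,2,8,1,5,7,6,4]
Step 11: delete tq at [0, 1, 3, 8] -> counters=[3,2,2,7,1,5,7,6,3]
Step 12: insert a at [2, 5, 6, 7] -> counters=[3,2,3,7,1,6,8,7,3]
Query psq: check counters[2]=3 counters[4]=1 counters[7]=7 counters[8]=3 -> maybe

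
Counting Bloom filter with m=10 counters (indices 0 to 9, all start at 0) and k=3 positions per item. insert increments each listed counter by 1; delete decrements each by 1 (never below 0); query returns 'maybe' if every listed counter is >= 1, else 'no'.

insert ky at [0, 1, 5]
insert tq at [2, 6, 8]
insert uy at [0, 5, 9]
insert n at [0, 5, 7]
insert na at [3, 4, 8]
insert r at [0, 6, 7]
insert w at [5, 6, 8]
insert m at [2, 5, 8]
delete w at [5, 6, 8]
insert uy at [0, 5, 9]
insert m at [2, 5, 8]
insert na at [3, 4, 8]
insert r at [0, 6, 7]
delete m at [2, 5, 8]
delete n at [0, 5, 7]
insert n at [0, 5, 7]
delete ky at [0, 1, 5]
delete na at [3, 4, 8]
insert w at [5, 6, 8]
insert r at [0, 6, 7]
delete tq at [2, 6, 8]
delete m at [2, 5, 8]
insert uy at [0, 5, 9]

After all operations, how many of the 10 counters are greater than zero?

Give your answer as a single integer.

Step 1: insert ky at [0, 1, 5] -> counters=[1,1,0,0,0,1,0,0,0,0]
Step 2: insert tq at [2, 6, 8] -> counters=[1,1,1,0,0,1,1,0,1,0]
Step 3: insert uy at [0, 5, 9] -> counters=[2,1,1,0,0,2,1,0,1,1]
Step 4: insert n at [0, 5, 7] -> counters=[3,1,1,0,0,3,1,1,1,1]
Step 5: insert na at [3, 4, 8] -> counters=[3,1,1,1,1,3,1,1,2,1]
Step 6: insert r at [0, 6, 7] -> counters=[4,1,1,1,1,3,2,2,2,1]
Step 7: insert w at [5, 6, 8] -> counters=[4,1,1,1,1,4,3,2,3,1]
Step 8: insert m at [2, 5, 8] -> counters=[4,1,2,1,1,5,3,2,4,1]
Step 9: delete w at [5, 6, 8] -> counters=[4,1,2,1,1,4,2,2,3,1]
Step 10: insert uy at [0, 5, 9] -> counters=[5,1,2,1,1,5,2,2,3,2]
Step 11: insert m at [2, 5, 8] -> counters=[5,1,3,1,1,6,2,2,4,2]
Step 12: insert na at [3, 4, 8] -> counters=[5,1,3,2,2,6,2,2,5,2]
Step 13: insert r at [0, 6, 7] -> counters=[6,1,3,2,2,6,3,3,5,2]
Step 14: delete m at [2, 5, 8] -> counters=[6,1,2,2,2,5,3,3,4,2]
Step 15: delete n at [0, 5, 7] -> counters=[5,1,2,2,2,4,3,2,4,2]
Step 16: insert n at [0, 5, 7] -> counters=[6,1,2,2,2,5,3,3,4,2]
Step 17: delete ky at [0, 1, 5] -> counters=[5,0,2,2,2,4,3,3,4,2]
Step 18: delete na at [3, 4, 8] -> counters=[5,0,2,1,1,4,3,3,3,2]
Step 19: insert w at [5, 6, 8] -> counters=[5,0,2,1,1,5,4,3,4,2]
Step 20: insert r at [0, 6, 7] -> counters=[6,0,2,1,1,5,5,4,4,2]
Step 21: delete tq at [2, 6, 8] -> counters=[6,0,1,1,1,5,4,4,3,2]
Step 22: delete m at [2, 5, 8] -> counters=[6,0,0,1,1,4,4,4,2,2]
Step 23: insert uy at [0, 5, 9] -> counters=[7,0,0,1,1,5,4,4,2,3]
Final counters=[7,0,0,1,1,5,4,4,2,3] -> 8 nonzero

Answer: 8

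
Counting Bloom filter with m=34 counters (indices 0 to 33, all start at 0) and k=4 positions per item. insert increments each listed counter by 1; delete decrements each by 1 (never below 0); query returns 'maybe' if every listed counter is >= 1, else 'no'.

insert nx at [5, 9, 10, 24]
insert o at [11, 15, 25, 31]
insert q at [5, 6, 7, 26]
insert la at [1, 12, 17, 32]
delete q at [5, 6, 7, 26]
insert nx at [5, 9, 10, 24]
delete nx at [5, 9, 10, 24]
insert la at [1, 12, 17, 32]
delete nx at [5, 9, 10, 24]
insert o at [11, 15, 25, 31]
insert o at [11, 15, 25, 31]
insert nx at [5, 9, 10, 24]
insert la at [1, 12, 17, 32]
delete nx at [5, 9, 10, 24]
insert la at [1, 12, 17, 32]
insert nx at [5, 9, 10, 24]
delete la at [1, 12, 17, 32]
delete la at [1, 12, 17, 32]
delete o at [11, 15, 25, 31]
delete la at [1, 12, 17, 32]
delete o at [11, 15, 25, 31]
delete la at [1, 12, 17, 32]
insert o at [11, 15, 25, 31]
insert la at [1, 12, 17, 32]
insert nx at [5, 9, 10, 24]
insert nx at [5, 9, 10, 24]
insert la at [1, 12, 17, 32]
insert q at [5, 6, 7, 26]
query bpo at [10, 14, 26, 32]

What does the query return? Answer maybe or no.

Step 1: insert nx at [5, 9, 10, 24] -> counters=[0,0,0,0,0,1,0,0,0,1,1,0,0,0,0,0,0,0,0,0,0,0,0,0,1,0,0,0,0,0,0,0,0,0]
Step 2: insert o at [11, 15, 25, 31] -> counters=[0,0,0,0,0,1,0,0,0,1,1,1,0,0,0,1,0,0,0,0,0,0,0,0,1,1,0,0,0,0,0,1,0,0]
Step 3: insert q at [5, 6, 7, 26] -> counters=[0,0,0,0,0,2,1,1,0,1,1,1,0,0,0,1,0,0,0,0,0,0,0,0,1,1,1,0,0,0,0,1,0,0]
Step 4: insert la at [1, 12, 17, 32] -> counters=[0,1,0,0,0,2,1,1,0,1,1,1,1,0,0,1,0,1,0,0,0,0,0,0,1,1,1,0,0,0,0,1,1,0]
Step 5: delete q at [5, 6, 7, 26] -> counters=[0,1,0,0,0,1,0,0,0,1,1,1,1,0,0,1,0,1,0,0,0,0,0,0,1,1,0,0,0,0,0,1,1,0]
Step 6: insert nx at [5, 9, 10, 24] -> counters=[0,1,0,0,0,2,0,0,0,2,2,1,1,0,0,1,0,1,0,0,0,0,0,0,2,1,0,0,0,0,0,1,1,0]
Step 7: delete nx at [5, 9, 10, 24] -> counters=[0,1,0,0,0,1,0,0,0,1,1,1,1,0,0,1,0,1,0,0,0,0,0,0,1,1,0,0,0,0,0,1,1,0]
Step 8: insert la at [1, 12, 17, 32] -> counters=[0,2,0,0,0,1,0,0,0,1,1,1,2,0,0,1,0,2,0,0,0,0,0,0,1,1,0,0,0,0,0,1,2,0]
Step 9: delete nx at [5, 9, 10, 24] -> counters=[0,2,0,0,0,0,0,0,0,0,0,1,2,0,0,1,0,2,0,0,0,0,0,0,0,1,0,0,0,0,0,1,2,0]
Step 10: insert o at [11, 15, 25, 31] -> counters=[0,2,0,0,0,0,0,0,0,0,0,2,2,0,0,2,0,2,0,0,0,0,0,0,0,2,0,0,0,0,0,2,2,0]
Step 11: insert o at [11, 15, 25, 31] -> counters=[0,2,0,0,0,0,0,0,0,0,0,3,2,0,0,3,0,2,0,0,0,0,0,0,0,3,0,0,0,0,0,3,2,0]
Step 12: insert nx at [5, 9, 10, 24] -> counters=[0,2,0,0,0,1,0,0,0,1,1,3,2,0,0,3,0,2,0,0,0,0,0,0,1,3,0,0,0,0,0,3,2,0]
Step 13: insert la at [1, 12, 17, 32] -> counters=[0,3,0,0,0,1,0,0,0,1,1,3,3,0,0,3,0,3,0,0,0,0,0,0,1,3,0,0,0,0,0,3,3,0]
Step 14: delete nx at [5, 9, 10, 24] -> counters=[0,3,0,0,0,0,0,0,0,0,0,3,3,0,0,3,0,3,0,0,0,0,0,0,0,3,0,0,0,0,0,3,3,0]
Step 15: insert la at [1, 12, 17, 32] -> counters=[0,4,0,0,0,0,0,0,0,0,0,3,4,0,0,3,0,4,0,0,0,0,0,0,0,3,0,0,0,0,0,3,4,0]
Step 16: insert nx at [5, 9, 10, 24] -> counters=[0,4,0,0,0,1,0,0,0,1,1,3,4,0,0,3,0,4,0,0,0,0,0,0,1,3,0,0,0,0,0,3,4,0]
Step 17: delete la at [1, 12, 17, 32] -> counters=[0,3,0,0,0,1,0,0,0,1,1,3,3,0,0,3,0,3,0,0,0,0,0,0,1,3,0,0,0,0,0,3,3,0]
Step 18: delete la at [1, 12, 17, 32] -> counters=[0,2,0,0,0,1,0,0,0,1,1,3,2,0,0,3,0,2,0,0,0,0,0,0,1,3,0,0,0,0,0,3,2,0]
Step 19: delete o at [11, 15, 25, 31] -> counters=[0,2,0,0,0,1,0,0,0,1,1,2,2,0,0,2,0,2,0,0,0,0,0,0,1,2,0,0,0,0,0,2,2,0]
Step 20: delete la at [1, 12, 17, 32] -> counters=[0,1,0,0,0,1,0,0,0,1,1,2,1,0,0,2,0,1,0,0,0,0,0,0,1,2,0,0,0,0,0,2,1,0]
Step 21: delete o at [11, 15, 25, 31] -> counters=[0,1,0,0,0,1,0,0,0,1,1,1,1,0,0,1,0,1,0,0,0,0,0,0,1,1,0,0,0,0,0,1,1,0]
Step 22: delete la at [1, 12, 17, 32] -> counters=[0,0,0,0,0,1,0,0,0,1,1,1,0,0,0,1,0,0,0,0,0,0,0,0,1,1,0,0,0,0,0,1,0,0]
Step 23: insert o at [11, 15, 25, 31] -> counters=[0,0,0,0,0,1,0,0,0,1,1,2,0,0,0,2,0,0,0,0,0,0,0,0,1,2,0,0,0,0,0,2,0,0]
Step 24: insert la at [1, 12, 17, 32] -> counters=[0,1,0,0,0,1,0,0,0,1,1,2,1,0,0,2,0,1,0,0,0,0,0,0,1,2,0,0,0,0,0,2,1,0]
Step 25: insert nx at [5, 9, 10, 24] -> counters=[0,1,0,0,0,2,0,0,0,2,2,2,1,0,0,2,0,1,0,0,0,0,0,0,2,2,0,0,0,0,0,2,1,0]
Step 26: insert nx at [5, 9, 10, 24] -> counters=[0,1,0,0,0,3,0,0,0,3,3,2,1,0,0,2,0,1,0,0,0,0,0,0,3,2,0,0,0,0,0,2,1,0]
Step 27: insert la at [1, 12, 17, 32] -> counters=[0,2,0,0,0,3,0,0,0,3,3,2,2,0,0,2,0,2,0,0,0,0,0,0,3,2,0,0,0,0,0,2,2,0]
Step 28: insert q at [5, 6, 7, 26] -> counters=[0,2,0,0,0,4,1,1,0,3,3,2,2,0,0,2,0,2,0,0,0,0,0,0,3,2,1,0,0,0,0,2,2,0]
Query bpo: check counters[10]=3 counters[14]=0 counters[26]=1 counters[32]=2 -> no

Answer: no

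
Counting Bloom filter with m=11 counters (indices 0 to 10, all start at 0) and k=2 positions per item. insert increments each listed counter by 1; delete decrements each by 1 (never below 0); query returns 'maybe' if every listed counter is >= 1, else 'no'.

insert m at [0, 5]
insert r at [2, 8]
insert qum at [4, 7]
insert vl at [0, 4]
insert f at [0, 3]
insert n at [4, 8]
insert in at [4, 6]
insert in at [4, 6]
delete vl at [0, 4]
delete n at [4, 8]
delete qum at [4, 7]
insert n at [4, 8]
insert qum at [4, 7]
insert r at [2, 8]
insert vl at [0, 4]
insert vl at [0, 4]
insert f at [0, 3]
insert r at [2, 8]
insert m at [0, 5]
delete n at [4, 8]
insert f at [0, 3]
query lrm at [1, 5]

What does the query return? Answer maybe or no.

Answer: no

Derivation:
Step 1: insert m at [0, 5] -> counters=[1,0,0,0,0,1,0,0,0,0,0]
Step 2: insert r at [2, 8] -> counters=[1,0,1,0,0,1,0,0,1,0,0]
Step 3: insert qum at [4, 7] -> counters=[1,0,1,0,1,1,0,1,1,0,0]
Step 4: insert vl at [0, 4] -> counters=[2,0,1,0,2,1,0,1,1,0,0]
Step 5: insert f at [0, 3] -> counters=[3,0,1,1,2,1,0,1,1,0,0]
Step 6: insert n at [4, 8] -> counters=[3,0,1,1,3,1,0,1,2,0,0]
Step 7: insert in at [4, 6] -> counters=[3,0,1,1,4,1,1,1,2,0,0]
Step 8: insert in at [4, 6] -> counters=[3,0,1,1,5,1,2,1,2,0,0]
Step 9: delete vl at [0, 4] -> counters=[2,0,1,1,4,1,2,1,2,0,0]
Step 10: delete n at [4, 8] -> counters=[2,0,1,1,3,1,2,1,1,0,0]
Step 11: delete qum at [4, 7] -> counters=[2,0,1,1,2,1,2,0,1,0,0]
Step 12: insert n at [4, 8] -> counters=[2,0,1,1,3,1,2,0,2,0,0]
Step 13: insert qum at [4, 7] -> counters=[2,0,1,1,4,1,2,1,2,0,0]
Step 14: insert r at [2, 8] -> counters=[2,0,2,1,4,1,2,1,3,0,0]
Step 15: insert vl at [0, 4] -> counters=[3,0,2,1,5,1,2,1,3,0,0]
Step 16: insert vl at [0, 4] -> counters=[4,0,2,1,6,1,2,1,3,0,0]
Step 17: insert f at [0, 3] -> counters=[5,0,2,2,6,1,2,1,3,0,0]
Step 18: insert r at [2, 8] -> counters=[5,0,3,2,6,1,2,1,4,0,0]
Step 19: insert m at [0, 5] -> counters=[6,0,3,2,6,2,2,1,4,0,0]
Step 20: delete n at [4, 8] -> counters=[6,0,3,2,5,2,2,1,3,0,0]
Step 21: insert f at [0, 3] -> counters=[7,0,3,3,5,2,2,1,3,0,0]
Query lrm: check counters[1]=0 counters[5]=2 -> no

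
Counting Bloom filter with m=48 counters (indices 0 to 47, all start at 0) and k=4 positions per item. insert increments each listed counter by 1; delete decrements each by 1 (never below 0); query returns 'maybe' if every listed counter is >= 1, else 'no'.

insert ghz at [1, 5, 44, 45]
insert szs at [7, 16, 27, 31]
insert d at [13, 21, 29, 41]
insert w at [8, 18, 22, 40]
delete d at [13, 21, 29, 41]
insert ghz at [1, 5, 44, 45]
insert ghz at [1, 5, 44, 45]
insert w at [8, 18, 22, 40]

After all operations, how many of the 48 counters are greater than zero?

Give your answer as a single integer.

Step 1: insert ghz at [1, 5, 44, 45] -> counters=[0,1,0,0,0,1,0,0,0,0,0,0,0,0,0,0,0,0,0,0,0,0,0,0,0,0,0,0,0,0,0,0,0,0,0,0,0,0,0,0,0,0,0,0,1,1,0,0]
Step 2: insert szs at [7, 16, 27, 31] -> counters=[0,1,0,0,0,1,0,1,0,0,0,0,0,0,0,0,1,0,0,0,0,0,0,0,0,0,0,1,0,0,0,1,0,0,0,0,0,0,0,0,0,0,0,0,1,1,0,0]
Step 3: insert d at [13, 21, 29, 41] -> counters=[0,1,0,0,0,1,0,1,0,0,0,0,0,1,0,0,1,0,0,0,0,1,0,0,0,0,0,1,0,1,0,1,0,0,0,0,0,0,0,0,0,1,0,0,1,1,0,0]
Step 4: insert w at [8, 18, 22, 40] -> counters=[0,1,0,0,0,1,0,1,1,0,0,0,0,1,0,0,1,0,1,0,0,1,1,0,0,0,0,1,0,1,0,1,0,0,0,0,0,0,0,0,1,1,0,0,1,1,0,0]
Step 5: delete d at [13, 21, 29, 41] -> counters=[0,1,0,0,0,1,0,1,1,0,0,0,0,0,0,0,1,0,1,0,0,0,1,0,0,0,0,1,0,0,0,1,0,0,0,0,0,0,0,0,1,0,0,0,1,1,0,0]
Step 6: insert ghz at [1, 5, 44, 45] -> counters=[0,2,0,0,0,2,0,1,1,0,0,0,0,0,0,0,1,0,1,0,0,0,1,0,0,0,0,1,0,0,0,1,0,0,0,0,0,0,0,0,1,0,0,0,2,2,0,0]
Step 7: insert ghz at [1, 5, 44, 45] -> counters=[0,3,0,0,0,3,0,1,1,0,0,0,0,0,0,0,1,0,1,0,0,0,1,0,0,0,0,1,0,0,0,1,0,0,0,0,0,0,0,0,1,0,0,0,3,3,0,0]
Step 8: insert w at [8, 18, 22, 40] -> counters=[0,3,0,0,0,3,0,1,2,0,0,0,0,0,0,0,1,0,2,0,0,0,2,0,0,0,0,1,0,0,0,1,0,0,0,0,0,0,0,0,2,0,0,0,3,3,0,0]
Final counters=[0,3,0,0,0,3,0,1,2,0,0,0,0,0,0,0,1,0,2,0,0,0,2,0,0,0,0,1,0,0,0,1,0,0,0,0,0,0,0,0,2,0,0,0,3,3,0,0] -> 12 nonzero

Answer: 12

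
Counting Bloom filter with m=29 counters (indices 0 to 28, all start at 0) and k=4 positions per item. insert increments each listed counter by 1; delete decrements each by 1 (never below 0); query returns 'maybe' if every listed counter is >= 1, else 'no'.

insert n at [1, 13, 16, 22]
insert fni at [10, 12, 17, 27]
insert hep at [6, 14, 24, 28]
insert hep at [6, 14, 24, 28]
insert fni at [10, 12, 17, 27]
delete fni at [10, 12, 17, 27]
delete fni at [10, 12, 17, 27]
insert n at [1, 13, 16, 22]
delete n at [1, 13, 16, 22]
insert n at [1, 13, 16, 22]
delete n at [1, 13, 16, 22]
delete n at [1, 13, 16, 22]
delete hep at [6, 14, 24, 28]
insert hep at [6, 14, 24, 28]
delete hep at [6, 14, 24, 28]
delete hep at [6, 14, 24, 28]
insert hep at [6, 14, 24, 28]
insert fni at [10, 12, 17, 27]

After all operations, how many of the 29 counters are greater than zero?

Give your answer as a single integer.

Answer: 8

Derivation:
Step 1: insert n at [1, 13, 16, 22] -> counters=[0,1,0,0,0,0,0,0,0,0,0,0,0,1,0,0,1,0,0,0,0,0,1,0,0,0,0,0,0]
Step 2: insert fni at [10, 12, 17, 27] -> counters=[0,1,0,0,0,0,0,0,0,0,1,0,1,1,0,0,1,1,0,0,0,0,1,0,0,0,0,1,0]
Step 3: insert hep at [6, 14, 24, 28] -> counters=[0,1,0,0,0,0,1,0,0,0,1,0,1,1,1,0,1,1,0,0,0,0,1,0,1,0,0,1,1]
Step 4: insert hep at [6, 14, 24, 28] -> counters=[0,1,0,0,0,0,2,0,0,0,1,0,1,1,2,0,1,1,0,0,0,0,1,0,2,0,0,1,2]
Step 5: insert fni at [10, 12, 17, 27] -> counters=[0,1,0,0,0,0,2,0,0,0,2,0,2,1,2,0,1,2,0,0,0,0,1,0,2,0,0,2,2]
Step 6: delete fni at [10, 12, 17, 27] -> counters=[0,1,0,0,0,0,2,0,0,0,1,0,1,1,2,0,1,1,0,0,0,0,1,0,2,0,0,1,2]
Step 7: delete fni at [10, 12, 17, 27] -> counters=[0,1,0,0,0,0,2,0,0,0,0,0,0,1,2,0,1,0,0,0,0,0,1,0,2,0,0,0,2]
Step 8: insert n at [1, 13, 16, 22] -> counters=[0,2,0,0,0,0,2,0,0,0,0,0,0,2,2,0,2,0,0,0,0,0,2,0,2,0,0,0,2]
Step 9: delete n at [1, 13, 16, 22] -> counters=[0,1,0,0,0,0,2,0,0,0,0,0,0,1,2,0,1,0,0,0,0,0,1,0,2,0,0,0,2]
Step 10: insert n at [1, 13, 16, 22] -> counters=[0,2,0,0,0,0,2,0,0,0,0,0,0,2,2,0,2,0,0,0,0,0,2,0,2,0,0,0,2]
Step 11: delete n at [1, 13, 16, 22] -> counters=[0,1,0,0,0,0,2,0,0,0,0,0,0,1,2,0,1,0,0,0,0,0,1,0,2,0,0,0,2]
Step 12: delete n at [1, 13, 16, 22] -> counters=[0,0,0,0,0,0,2,0,0,0,0,0,0,0,2,0,0,0,0,0,0,0,0,0,2,0,0,0,2]
Step 13: delete hep at [6, 14, 24, 28] -> counters=[0,0,0,0,0,0,1,0,0,0,0,0,0,0,1,0,0,0,0,0,0,0,0,0,1,0,0,0,1]
Step 14: insert hep at [6, 14, 24, 28] -> counters=[0,0,0,0,0,0,2,0,0,0,0,0,0,0,2,0,0,0,0,0,0,0,0,0,2,0,0,0,2]
Step 15: delete hep at [6, 14, 24, 28] -> counters=[0,0,0,0,0,0,1,0,0,0,0,0,0,0,1,0,0,0,0,0,0,0,0,0,1,0,0,0,1]
Step 16: delete hep at [6, 14, 24, 28] -> counters=[0,0,0,0,0,0,0,0,0,0,0,0,0,0,0,0,0,0,0,0,0,0,0,0,0,0,0,0,0]
Step 17: insert hep at [6, 14, 24, 28] -> counters=[0,0,0,0,0,0,1,0,0,0,0,0,0,0,1,0,0,0,0,0,0,0,0,0,1,0,0,0,1]
Step 18: insert fni at [10, 12, 17, 27] -> counters=[0,0,0,0,0,0,1,0,0,0,1,0,1,0,1,0,0,1,0,0,0,0,0,0,1,0,0,1,1]
Final counters=[0,0,0,0,0,0,1,0,0,0,1,0,1,0,1,0,0,1,0,0,0,0,0,0,1,0,0,1,1] -> 8 nonzero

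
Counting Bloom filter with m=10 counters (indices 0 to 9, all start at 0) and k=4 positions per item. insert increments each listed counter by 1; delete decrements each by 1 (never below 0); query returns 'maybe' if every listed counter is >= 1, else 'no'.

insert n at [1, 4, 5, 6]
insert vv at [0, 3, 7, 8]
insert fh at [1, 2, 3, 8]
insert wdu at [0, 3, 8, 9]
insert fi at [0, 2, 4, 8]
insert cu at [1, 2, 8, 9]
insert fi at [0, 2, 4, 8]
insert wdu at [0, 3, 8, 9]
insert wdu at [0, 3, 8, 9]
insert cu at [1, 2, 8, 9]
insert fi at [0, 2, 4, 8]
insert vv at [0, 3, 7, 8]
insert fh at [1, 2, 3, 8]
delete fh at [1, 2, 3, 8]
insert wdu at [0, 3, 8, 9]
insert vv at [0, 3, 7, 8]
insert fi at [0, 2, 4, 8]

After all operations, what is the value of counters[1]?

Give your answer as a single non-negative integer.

Answer: 4

Derivation:
Step 1: insert n at [1, 4, 5, 6] -> counters=[0,1,0,0,1,1,1,0,0,0]
Step 2: insert vv at [0, 3, 7, 8] -> counters=[1,1,0,1,1,1,1,1,1,0]
Step 3: insert fh at [1, 2, 3, 8] -> counters=[1,2,1,2,1,1,1,1,2,0]
Step 4: insert wdu at [0, 3, 8, 9] -> counters=[2,2,1,3,1,1,1,1,3,1]
Step 5: insert fi at [0, 2, 4, 8] -> counters=[3,2,2,3,2,1,1,1,4,1]
Step 6: insert cu at [1, 2, 8, 9] -> counters=[3,3,3,3,2,1,1,1,5,2]
Step 7: insert fi at [0, 2, 4, 8] -> counters=[4,3,4,3,3,1,1,1,6,2]
Step 8: insert wdu at [0, 3, 8, 9] -> counters=[5,3,4,4,3,1,1,1,7,3]
Step 9: insert wdu at [0, 3, 8, 9] -> counters=[6,3,4,5,3,1,1,1,8,4]
Step 10: insert cu at [1, 2, 8, 9] -> counters=[6,4,5,5,3,1,1,1,9,5]
Step 11: insert fi at [0, 2, 4, 8] -> counters=[7,4,6,5,4,1,1,1,10,5]
Step 12: insert vv at [0, 3, 7, 8] -> counters=[8,4,6,6,4,1,1,2,11,5]
Step 13: insert fh at [1, 2, 3, 8] -> counters=[8,5,7,7,4,1,1,2,12,5]
Step 14: delete fh at [1, 2, 3, 8] -> counters=[8,4,6,6,4,1,1,2,11,5]
Step 15: insert wdu at [0, 3, 8, 9] -> counters=[9,4,6,7,4,1,1,2,12,6]
Step 16: insert vv at [0, 3, 7, 8] -> counters=[10,4,6,8,4,1,1,3,13,6]
Step 17: insert fi at [0, 2, 4, 8] -> counters=[11,4,7,8,5,1,1,3,14,6]
Final counters=[11,4,7,8,5,1,1,3,14,6] -> counters[1]=4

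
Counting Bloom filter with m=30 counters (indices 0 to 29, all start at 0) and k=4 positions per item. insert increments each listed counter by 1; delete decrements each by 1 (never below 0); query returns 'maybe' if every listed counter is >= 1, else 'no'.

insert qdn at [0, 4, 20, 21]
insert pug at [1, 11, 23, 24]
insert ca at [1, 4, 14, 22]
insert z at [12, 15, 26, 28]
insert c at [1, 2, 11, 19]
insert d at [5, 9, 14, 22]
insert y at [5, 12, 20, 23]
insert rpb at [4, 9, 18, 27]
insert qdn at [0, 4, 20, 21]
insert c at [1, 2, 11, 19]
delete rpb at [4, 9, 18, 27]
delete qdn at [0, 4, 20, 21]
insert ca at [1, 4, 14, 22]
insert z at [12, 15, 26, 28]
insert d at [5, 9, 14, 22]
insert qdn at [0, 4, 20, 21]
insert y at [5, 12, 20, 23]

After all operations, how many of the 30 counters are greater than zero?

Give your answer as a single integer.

Answer: 18

Derivation:
Step 1: insert qdn at [0, 4, 20, 21] -> counters=[1,0,0,0,1,0,0,0,0,0,0,0,0,0,0,0,0,0,0,0,1,1,0,0,0,0,0,0,0,0]
Step 2: insert pug at [1, 11, 23, 24] -> counters=[1,1,0,0,1,0,0,0,0,0,0,1,0,0,0,0,0,0,0,0,1,1,0,1,1,0,0,0,0,0]
Step 3: insert ca at [1, 4, 14, 22] -> counters=[1,2,0,0,2,0,0,0,0,0,0,1,0,0,1,0,0,0,0,0,1,1,1,1,1,0,0,0,0,0]
Step 4: insert z at [12, 15, 26, 28] -> counters=[1,2,0,0,2,0,0,0,0,0,0,1,1,0,1,1,0,0,0,0,1,1,1,1,1,0,1,0,1,0]
Step 5: insert c at [1, 2, 11, 19] -> counters=[1,3,1,0,2,0,0,0,0,0,0,2,1,0,1,1,0,0,0,1,1,1,1,1,1,0,1,0,1,0]
Step 6: insert d at [5, 9, 14, 22] -> counters=[1,3,1,0,2,1,0,0,0,1,0,2,1,0,2,1,0,0,0,1,1,1,2,1,1,0,1,0,1,0]
Step 7: insert y at [5, 12, 20, 23] -> counters=[1,3,1,0,2,2,0,0,0,1,0,2,2,0,2,1,0,0,0,1,2,1,2,2,1,0,1,0,1,0]
Step 8: insert rpb at [4, 9, 18, 27] -> counters=[1,3,1,0,3,2,0,0,0,2,0,2,2,0,2,1,0,0,1,1,2,1,2,2,1,0,1,1,1,0]
Step 9: insert qdn at [0, 4, 20, 21] -> counters=[2,3,1,0,4,2,0,0,0,2,0,2,2,0,2,1,0,0,1,1,3,2,2,2,1,0,1,1,1,0]
Step 10: insert c at [1, 2, 11, 19] -> counters=[2,4,2,0,4,2,0,0,0,2,0,3,2,0,2,1,0,0,1,2,3,2,2,2,1,0,1,1,1,0]
Step 11: delete rpb at [4, 9, 18, 27] -> counters=[2,4,2,0,3,2,0,0,0,1,0,3,2,0,2,1,0,0,0,2,3,2,2,2,1,0,1,0,1,0]
Step 12: delete qdn at [0, 4, 20, 21] -> counters=[1,4,2,0,2,2,0,0,0,1,0,3,2,0,2,1,0,0,0,2,2,1,2,2,1,0,1,0,1,0]
Step 13: insert ca at [1, 4, 14, 22] -> counters=[1,5,2,0,3,2,0,0,0,1,0,3,2,0,3,1,0,0,0,2,2,1,3,2,1,0,1,0,1,0]
Step 14: insert z at [12, 15, 26, 28] -> counters=[1,5,2,0,3,2,0,0,0,1,0,3,3,0,3,2,0,0,0,2,2,1,3,2,1,0,2,0,2,0]
Step 15: insert d at [5, 9, 14, 22] -> counters=[1,5,2,0,3,3,0,0,0,2,0,3,3,0,4,2,0,0,0,2,2,1,4,2,1,0,2,0,2,0]
Step 16: insert qdn at [0, 4, 20, 21] -> counters=[2,5,2,0,4,3,0,0,0,2,0,3,3,0,4,2,0,0,0,2,3,2,4,2,1,0,2,0,2,0]
Step 17: insert y at [5, 12, 20, 23] -> counters=[2,5,2,0,4,4,0,0,0,2,0,3,4,0,4,2,0,0,0,2,4,2,4,3,1,0,2,0,2,0]
Final counters=[2,5,2,0,4,4,0,0,0,2,0,3,4,0,4,2,0,0,0,2,4,2,4,3,1,0,2,0,2,0] -> 18 nonzero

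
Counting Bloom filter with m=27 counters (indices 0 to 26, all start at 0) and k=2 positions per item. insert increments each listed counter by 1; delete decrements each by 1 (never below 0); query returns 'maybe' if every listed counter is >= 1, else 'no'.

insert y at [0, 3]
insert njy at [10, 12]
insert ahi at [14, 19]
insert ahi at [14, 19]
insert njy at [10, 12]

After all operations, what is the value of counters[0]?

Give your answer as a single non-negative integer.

Step 1: insert y at [0, 3] -> counters=[1,0,0,1,0,0,0,0,0,0,0,0,0,0,0,0,0,0,0,0,0,0,0,0,0,0,0]
Step 2: insert njy at [10, 12] -> counters=[1,0,0,1,0,0,0,0,0,0,1,0,1,0,0,0,0,0,0,0,0,0,0,0,0,0,0]
Step 3: insert ahi at [14, 19] -> counters=[1,0,0,1,0,0,0,0,0,0,1,0,1,0,1,0,0,0,0,1,0,0,0,0,0,0,0]
Step 4: insert ahi at [14, 19] -> counters=[1,0,0,1,0,0,0,0,0,0,1,0,1,0,2,0,0,0,0,2,0,0,0,0,0,0,0]
Step 5: insert njy at [10, 12] -> counters=[1,0,0,1,0,0,0,0,0,0,2,0,2,0,2,0,0,0,0,2,0,0,0,0,0,0,0]
Final counters=[1,0,0,1,0,0,0,0,0,0,2,0,2,0,2,0,0,0,0,2,0,0,0,0,0,0,0] -> counters[0]=1

Answer: 1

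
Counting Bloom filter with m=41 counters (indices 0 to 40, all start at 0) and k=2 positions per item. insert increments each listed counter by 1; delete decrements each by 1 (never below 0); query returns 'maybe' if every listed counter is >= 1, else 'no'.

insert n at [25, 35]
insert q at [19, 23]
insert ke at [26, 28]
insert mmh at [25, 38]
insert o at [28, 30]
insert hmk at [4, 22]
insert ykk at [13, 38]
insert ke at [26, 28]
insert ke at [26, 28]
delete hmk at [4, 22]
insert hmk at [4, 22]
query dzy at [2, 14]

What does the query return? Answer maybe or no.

Step 1: insert n at [25, 35] -> counters=[0,0,0,0,0,0,0,0,0,0,0,0,0,0,0,0,0,0,0,0,0,0,0,0,0,1,0,0,0,0,0,0,0,0,0,1,0,0,0,0,0]
Step 2: insert q at [19, 23] -> counters=[0,0,0,0,0,0,0,0,0,0,0,0,0,0,0,0,0,0,0,1,0,0,0,1,0,1,0,0,0,0,0,0,0,0,0,1,0,0,0,0,0]
Step 3: insert ke at [26, 28] -> counters=[0,0,0,0,0,0,0,0,0,0,0,0,0,0,0,0,0,0,0,1,0,0,0,1,0,1,1,0,1,0,0,0,0,0,0,1,0,0,0,0,0]
Step 4: insert mmh at [25, 38] -> counters=[0,0,0,0,0,0,0,0,0,0,0,0,0,0,0,0,0,0,0,1,0,0,0,1,0,2,1,0,1,0,0,0,0,0,0,1,0,0,1,0,0]
Step 5: insert o at [28, 30] -> counters=[0,0,0,0,0,0,0,0,0,0,0,0,0,0,0,0,0,0,0,1,0,0,0,1,0,2,1,0,2,0,1,0,0,0,0,1,0,0,1,0,0]
Step 6: insert hmk at [4, 22] -> counters=[0,0,0,0,1,0,0,0,0,0,0,0,0,0,0,0,0,0,0,1,0,0,1,1,0,2,1,0,2,0,1,0,0,0,0,1,0,0,1,0,0]
Step 7: insert ykk at [13, 38] -> counters=[0,0,0,0,1,0,0,0,0,0,0,0,0,1,0,0,0,0,0,1,0,0,1,1,0,2,1,0,2,0,1,0,0,0,0,1,0,0,2,0,0]
Step 8: insert ke at [26, 28] -> counters=[0,0,0,0,1,0,0,0,0,0,0,0,0,1,0,0,0,0,0,1,0,0,1,1,0,2,2,0,3,0,1,0,0,0,0,1,0,0,2,0,0]
Step 9: insert ke at [26, 28] -> counters=[0,0,0,0,1,0,0,0,0,0,0,0,0,1,0,0,0,0,0,1,0,0,1,1,0,2,3,0,4,0,1,0,0,0,0,1,0,0,2,0,0]
Step 10: delete hmk at [4, 22] -> counters=[0,0,0,0,0,0,0,0,0,0,0,0,0,1,0,0,0,0,0,1,0,0,0,1,0,2,3,0,4,0,1,0,0,0,0,1,0,0,2,0,0]
Step 11: insert hmk at [4, 22] -> counters=[0,0,0,0,1,0,0,0,0,0,0,0,0,1,0,0,0,0,0,1,0,0,1,1,0,2,3,0,4,0,1,0,0,0,0,1,0,0,2,0,0]
Query dzy: check counters[2]=0 counters[14]=0 -> no

Answer: no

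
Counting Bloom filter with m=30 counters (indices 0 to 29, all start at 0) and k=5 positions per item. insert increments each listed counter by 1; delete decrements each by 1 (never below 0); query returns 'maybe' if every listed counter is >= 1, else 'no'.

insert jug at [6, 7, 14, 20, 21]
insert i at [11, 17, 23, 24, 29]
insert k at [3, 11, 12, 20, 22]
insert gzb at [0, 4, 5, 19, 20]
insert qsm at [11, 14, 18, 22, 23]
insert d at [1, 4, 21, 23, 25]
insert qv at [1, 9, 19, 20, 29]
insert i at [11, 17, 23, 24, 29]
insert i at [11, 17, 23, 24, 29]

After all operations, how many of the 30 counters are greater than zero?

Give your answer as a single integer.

Step 1: insert jug at [6, 7, 14, 20, 21] -> counters=[0,0,0,0,0,0,1,1,0,0,0,0,0,0,1,0,0,0,0,0,1,1,0,0,0,0,0,0,0,0]
Step 2: insert i at [11, 17, 23, 24, 29] -> counters=[0,0,0,0,0,0,1,1,0,0,0,1,0,0,1,0,0,1,0,0,1,1,0,1,1,0,0,0,0,1]
Step 3: insert k at [3, 11, 12, 20, 22] -> counters=[0,0,0,1,0,0,1,1,0,0,0,2,1,0,1,0,0,1,0,0,2,1,1,1,1,0,0,0,0,1]
Step 4: insert gzb at [0, 4, 5, 19, 20] -> counters=[1,0,0,1,1,1,1,1,0,0,0,2,1,0,1,0,0,1,0,1,3,1,1,1,1,0,0,0,0,1]
Step 5: insert qsm at [11, 14, 18, 22, 23] -> counters=[1,0,0,1,1,1,1,1,0,0,0,3,1,0,2,0,0,1,1,1,3,1,2,2,1,0,0,0,0,1]
Step 6: insert d at [1, 4, 21, 23, 25] -> counters=[1,1,0,1,2,1,1,1,0,0,0,3,1,0,2,0,0,1,1,1,3,2,2,3,1,1,0,0,0,1]
Step 7: insert qv at [1, 9, 19, 20, 29] -> counters=[1,2,0,1,2,1,1,1,0,1,0,3,1,0,2,0,0,1,1,2,4,2,2,3,1,1,0,0,0,2]
Step 8: insert i at [11, 17, 23, 24, 29] -> counters=[1,2,0,1,2,1,1,1,0,1,0,4,1,0,2,0,0,2,1,2,4,2,2,4,2,1,0,0,0,3]
Step 9: insert i at [11, 17, 23, 24, 29] -> counters=[1,2,0,1,2,1,1,1,0,1,0,5,1,0,2,0,0,3,1,2,4,2,2,5,3,1,0,0,0,4]
Final counters=[1,2,0,1,2,1,1,1,0,1,0,5,1,0,2,0,0,3,1,2,4,2,2,5,3,1,0,0,0,4] -> 21 nonzero

Answer: 21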